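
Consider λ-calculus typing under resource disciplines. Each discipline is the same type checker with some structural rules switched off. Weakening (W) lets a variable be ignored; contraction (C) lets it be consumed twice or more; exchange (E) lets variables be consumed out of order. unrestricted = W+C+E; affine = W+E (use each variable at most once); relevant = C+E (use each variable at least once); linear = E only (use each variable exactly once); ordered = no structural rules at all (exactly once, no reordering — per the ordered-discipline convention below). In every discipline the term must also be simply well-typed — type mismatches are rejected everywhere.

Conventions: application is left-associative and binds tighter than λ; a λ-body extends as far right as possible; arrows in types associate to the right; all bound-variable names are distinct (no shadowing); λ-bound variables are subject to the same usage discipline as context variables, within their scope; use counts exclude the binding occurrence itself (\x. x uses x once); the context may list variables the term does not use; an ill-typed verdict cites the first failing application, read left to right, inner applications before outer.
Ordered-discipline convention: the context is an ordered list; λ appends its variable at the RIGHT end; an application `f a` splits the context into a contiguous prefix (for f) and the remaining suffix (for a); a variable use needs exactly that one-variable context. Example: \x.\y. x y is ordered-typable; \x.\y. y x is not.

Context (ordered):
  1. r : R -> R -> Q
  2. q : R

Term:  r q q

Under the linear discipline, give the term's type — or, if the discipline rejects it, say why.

not well-typed under linear — uses contraction: q ×2
usage: r ×1; q ×2
use order (left to right): r, q, q
typing: well-typed — term : Q
summary: ordered ✗, linear ✗, affine ✗, relevant ✓, unrestricted ✓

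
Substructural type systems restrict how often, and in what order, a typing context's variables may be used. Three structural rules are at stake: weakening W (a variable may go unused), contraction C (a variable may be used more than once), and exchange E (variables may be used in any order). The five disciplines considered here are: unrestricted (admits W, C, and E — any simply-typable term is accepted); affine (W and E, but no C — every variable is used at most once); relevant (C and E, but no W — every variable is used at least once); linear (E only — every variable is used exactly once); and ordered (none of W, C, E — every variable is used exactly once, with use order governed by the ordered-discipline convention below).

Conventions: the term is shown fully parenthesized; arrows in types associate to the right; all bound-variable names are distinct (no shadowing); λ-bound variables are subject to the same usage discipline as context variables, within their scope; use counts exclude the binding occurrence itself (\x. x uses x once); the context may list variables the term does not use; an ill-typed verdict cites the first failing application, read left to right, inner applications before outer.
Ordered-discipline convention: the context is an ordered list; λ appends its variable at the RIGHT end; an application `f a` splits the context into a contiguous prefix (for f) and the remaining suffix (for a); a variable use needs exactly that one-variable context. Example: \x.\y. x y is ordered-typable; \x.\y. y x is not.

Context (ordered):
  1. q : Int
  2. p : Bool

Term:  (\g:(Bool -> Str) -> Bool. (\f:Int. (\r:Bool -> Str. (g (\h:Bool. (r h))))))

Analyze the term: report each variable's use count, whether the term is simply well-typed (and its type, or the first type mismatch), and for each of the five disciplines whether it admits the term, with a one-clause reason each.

use counts: q: 0; p: 0; g [bound]: 1; f [bound]: 0; r [bound]: 1; h [bound]: 1
use order (left to right): g, r, h
typing: ✓ — ((Bool -> Str) -> Bool) -> Int -> (Bool -> Str) -> Bool
ordered: ✗ — unused: q, p, f — weakening required
linear: ✗ — unused: q, p, f — weakening required
affine: ✓ — at most one use each (q, p, g, f, r, h)
relevant: ✗ — unused: q, p, f — weakening required
unrestricted: ✓ — typability at ((Bool -> Str) -> Bool) -> Int -> (Bool -> Str) -> Bool is all that's needed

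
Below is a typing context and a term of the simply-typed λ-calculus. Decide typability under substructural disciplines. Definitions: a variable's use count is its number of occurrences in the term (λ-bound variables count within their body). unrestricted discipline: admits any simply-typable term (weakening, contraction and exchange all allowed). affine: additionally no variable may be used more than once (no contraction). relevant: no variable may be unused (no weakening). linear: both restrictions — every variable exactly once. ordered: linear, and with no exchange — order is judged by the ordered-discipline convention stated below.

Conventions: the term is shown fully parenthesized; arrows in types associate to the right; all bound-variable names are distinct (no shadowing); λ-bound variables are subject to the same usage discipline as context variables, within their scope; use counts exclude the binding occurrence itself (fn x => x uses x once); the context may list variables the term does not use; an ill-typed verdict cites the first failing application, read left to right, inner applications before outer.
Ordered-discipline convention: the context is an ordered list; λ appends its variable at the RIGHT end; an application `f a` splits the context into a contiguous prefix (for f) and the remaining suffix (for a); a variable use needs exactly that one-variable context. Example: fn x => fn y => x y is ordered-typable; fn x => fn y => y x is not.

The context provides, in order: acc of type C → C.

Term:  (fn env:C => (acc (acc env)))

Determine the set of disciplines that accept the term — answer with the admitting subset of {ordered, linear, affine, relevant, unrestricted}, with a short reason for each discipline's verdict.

admitted in: relevant, unrestricted
usage: acc: 2; env (bound): 1
order of uses: acc, acc, env
typing: well-typed at C → C
ordered: ✗ — repeated use of acc ×2
linear: ✗ — repeated use of acc ×2
affine: ✗ — repeated use of acc ×2
relevant: ✓ — acc, env: all used, weakening unneeded
unrestricted: ✓ — typability at C → C is all that's needed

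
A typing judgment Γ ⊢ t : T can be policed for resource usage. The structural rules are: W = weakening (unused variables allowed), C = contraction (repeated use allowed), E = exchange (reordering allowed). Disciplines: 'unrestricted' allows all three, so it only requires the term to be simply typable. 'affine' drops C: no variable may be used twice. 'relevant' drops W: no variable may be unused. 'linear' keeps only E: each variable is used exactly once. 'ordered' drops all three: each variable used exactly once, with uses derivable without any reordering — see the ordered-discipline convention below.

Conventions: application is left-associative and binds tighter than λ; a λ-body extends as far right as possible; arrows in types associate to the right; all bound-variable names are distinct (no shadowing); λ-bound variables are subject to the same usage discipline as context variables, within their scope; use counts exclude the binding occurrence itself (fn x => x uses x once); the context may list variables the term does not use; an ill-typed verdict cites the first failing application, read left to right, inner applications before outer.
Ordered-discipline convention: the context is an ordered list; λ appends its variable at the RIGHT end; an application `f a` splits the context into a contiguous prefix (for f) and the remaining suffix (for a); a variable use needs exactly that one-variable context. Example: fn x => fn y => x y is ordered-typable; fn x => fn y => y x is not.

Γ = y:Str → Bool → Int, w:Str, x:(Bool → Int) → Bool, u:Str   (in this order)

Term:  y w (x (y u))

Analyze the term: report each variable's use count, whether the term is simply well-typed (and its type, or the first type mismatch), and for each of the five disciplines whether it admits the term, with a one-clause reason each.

counts: y ×2, w ×1, x ×1, u ×1
use order (left to right): y, w, x, y, u
typing: well-typed — term : Int
ordered: ✗ — uses contraction: y ×2
linear: ✗ — uses contraction: y ×2
affine: ✗ — uses contraction: y ×2
relevant: ✓ — none of y, w, x, u goes unused
unrestricted: ✓ — type-checks (Int) and nothing is barred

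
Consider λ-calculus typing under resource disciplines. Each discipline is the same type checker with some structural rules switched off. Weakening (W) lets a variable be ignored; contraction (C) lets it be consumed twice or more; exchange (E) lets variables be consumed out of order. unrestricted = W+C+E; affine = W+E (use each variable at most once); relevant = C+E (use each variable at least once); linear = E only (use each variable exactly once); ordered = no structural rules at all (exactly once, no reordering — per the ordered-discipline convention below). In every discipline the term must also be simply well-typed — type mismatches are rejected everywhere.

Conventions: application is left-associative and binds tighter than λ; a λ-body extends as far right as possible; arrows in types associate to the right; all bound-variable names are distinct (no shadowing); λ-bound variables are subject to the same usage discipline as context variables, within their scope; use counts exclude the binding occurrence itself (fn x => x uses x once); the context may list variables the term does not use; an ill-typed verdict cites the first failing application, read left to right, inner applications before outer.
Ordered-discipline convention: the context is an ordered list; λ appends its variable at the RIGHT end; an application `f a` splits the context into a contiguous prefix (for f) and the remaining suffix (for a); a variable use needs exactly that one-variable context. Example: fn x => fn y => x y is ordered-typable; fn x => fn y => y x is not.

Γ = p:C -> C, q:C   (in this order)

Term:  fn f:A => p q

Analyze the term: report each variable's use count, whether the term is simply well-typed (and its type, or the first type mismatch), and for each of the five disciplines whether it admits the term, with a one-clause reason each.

counts: p ×1; q ×1; f (bound) ×0
uses in reading order: p, q
typing: ✓ — A -> C
ordered: ✗, f left unused
linear: ✗, f left unused
affine: ✓, none of p, q, f used more than once
relevant: ✗, f left unused
unrestricted: ✓, well-typed at A -> C; no restrictions here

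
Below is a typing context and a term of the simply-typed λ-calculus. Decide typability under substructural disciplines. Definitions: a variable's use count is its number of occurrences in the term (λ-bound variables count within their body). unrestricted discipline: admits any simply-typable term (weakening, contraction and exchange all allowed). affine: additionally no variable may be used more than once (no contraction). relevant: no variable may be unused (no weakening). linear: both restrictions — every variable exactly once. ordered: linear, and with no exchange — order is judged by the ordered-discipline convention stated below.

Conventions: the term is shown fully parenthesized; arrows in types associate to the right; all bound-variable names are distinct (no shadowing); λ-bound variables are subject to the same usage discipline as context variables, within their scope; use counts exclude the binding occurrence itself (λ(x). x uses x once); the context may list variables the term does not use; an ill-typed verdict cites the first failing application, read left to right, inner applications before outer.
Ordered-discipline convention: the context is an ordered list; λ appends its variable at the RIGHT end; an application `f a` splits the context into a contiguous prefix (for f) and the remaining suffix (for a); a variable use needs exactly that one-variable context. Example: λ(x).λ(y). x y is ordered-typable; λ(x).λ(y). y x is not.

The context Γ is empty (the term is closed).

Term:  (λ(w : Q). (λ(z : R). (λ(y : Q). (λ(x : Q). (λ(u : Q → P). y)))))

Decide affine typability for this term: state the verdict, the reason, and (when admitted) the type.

yes — none of w, z, y, x, u used more than once; term : Q → R → Q → Q → (Q → P) → Q
use counts: w (bound) ×0, z (bound) ×0, y (bound) ×1, x (bound) ×0, u (bound) ×0
order of uses: y
typing: ✓ — Q → R → Q → Q → (Q → P) → Q
per-discipline verdicts: ordered ✗ · linear ✗ · affine ✓ · relevant ✗ · unrestricted ✓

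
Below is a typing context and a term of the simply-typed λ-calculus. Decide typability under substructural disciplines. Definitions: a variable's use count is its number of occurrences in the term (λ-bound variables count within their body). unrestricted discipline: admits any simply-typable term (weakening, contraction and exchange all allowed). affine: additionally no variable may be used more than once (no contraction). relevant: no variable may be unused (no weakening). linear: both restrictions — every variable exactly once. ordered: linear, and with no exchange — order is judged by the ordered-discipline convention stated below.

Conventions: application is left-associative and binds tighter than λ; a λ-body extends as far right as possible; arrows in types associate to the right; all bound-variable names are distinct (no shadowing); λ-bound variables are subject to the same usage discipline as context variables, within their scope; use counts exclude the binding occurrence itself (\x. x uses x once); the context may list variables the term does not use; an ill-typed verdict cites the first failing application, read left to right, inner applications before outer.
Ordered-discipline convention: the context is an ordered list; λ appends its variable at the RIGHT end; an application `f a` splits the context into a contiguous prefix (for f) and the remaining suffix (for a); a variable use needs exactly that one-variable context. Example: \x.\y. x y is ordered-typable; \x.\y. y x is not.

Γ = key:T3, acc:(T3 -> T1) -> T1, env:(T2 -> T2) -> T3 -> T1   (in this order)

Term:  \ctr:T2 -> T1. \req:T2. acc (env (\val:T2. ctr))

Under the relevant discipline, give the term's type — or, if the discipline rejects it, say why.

not well-typed under relevant — a type mismatch blocks all five
use counts: key=0; acc=1; env=1; ctr [bound]=1; req [bound]=0; val [bound]=0
left-to-right use order: acc, env, ctr
typing: ill-typed: a function awaiting T2 -> T2 gets T2 -> T2 -> T1
all disciplines: ordered ✗; linear ✗; affine ✗; relevant ✗; unrestricted ✗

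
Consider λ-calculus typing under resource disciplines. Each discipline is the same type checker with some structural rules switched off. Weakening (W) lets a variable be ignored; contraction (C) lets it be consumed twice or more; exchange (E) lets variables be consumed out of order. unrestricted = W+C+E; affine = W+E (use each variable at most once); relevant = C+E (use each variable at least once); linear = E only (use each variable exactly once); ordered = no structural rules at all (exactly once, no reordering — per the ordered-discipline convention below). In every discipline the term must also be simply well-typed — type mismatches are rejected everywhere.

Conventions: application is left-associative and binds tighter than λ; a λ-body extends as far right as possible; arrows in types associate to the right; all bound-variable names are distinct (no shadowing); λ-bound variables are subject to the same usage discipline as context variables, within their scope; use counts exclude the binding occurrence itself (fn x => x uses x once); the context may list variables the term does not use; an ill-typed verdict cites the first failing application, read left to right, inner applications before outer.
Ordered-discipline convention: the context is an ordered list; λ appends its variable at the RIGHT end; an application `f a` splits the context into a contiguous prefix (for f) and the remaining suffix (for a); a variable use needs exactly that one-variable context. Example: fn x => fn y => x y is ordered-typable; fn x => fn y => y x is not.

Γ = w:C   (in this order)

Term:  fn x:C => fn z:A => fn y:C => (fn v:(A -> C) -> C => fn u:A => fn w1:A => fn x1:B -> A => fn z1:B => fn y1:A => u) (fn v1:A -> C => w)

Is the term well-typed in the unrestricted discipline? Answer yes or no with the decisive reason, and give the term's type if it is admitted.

yes — type-checks (C -> A -> C -> A -> A -> (B -> A) -> B -> A -> A) and nothing is barred; term : C -> A -> C -> A -> A -> (B -> A) -> B -> A -> A
counts: w=1; x (λ-bound)=0; z (λ-bound)=0; y (λ-bound)=0; v (λ-bound)=0; u (λ-bound)=1; w1 (λ-bound)=0; x1 (λ-bound)=0; z1 (λ-bound)=0; y1 (λ-bound)=0; v1 (λ-bound)=0
use order (left to right): u, w
typing: the term checks, with type C -> A -> C -> A -> A -> (B -> A) -> B -> A -> A
summary: ordered ✗ | linear ✗ | affine ✓ | relevant ✗ | unrestricted ✓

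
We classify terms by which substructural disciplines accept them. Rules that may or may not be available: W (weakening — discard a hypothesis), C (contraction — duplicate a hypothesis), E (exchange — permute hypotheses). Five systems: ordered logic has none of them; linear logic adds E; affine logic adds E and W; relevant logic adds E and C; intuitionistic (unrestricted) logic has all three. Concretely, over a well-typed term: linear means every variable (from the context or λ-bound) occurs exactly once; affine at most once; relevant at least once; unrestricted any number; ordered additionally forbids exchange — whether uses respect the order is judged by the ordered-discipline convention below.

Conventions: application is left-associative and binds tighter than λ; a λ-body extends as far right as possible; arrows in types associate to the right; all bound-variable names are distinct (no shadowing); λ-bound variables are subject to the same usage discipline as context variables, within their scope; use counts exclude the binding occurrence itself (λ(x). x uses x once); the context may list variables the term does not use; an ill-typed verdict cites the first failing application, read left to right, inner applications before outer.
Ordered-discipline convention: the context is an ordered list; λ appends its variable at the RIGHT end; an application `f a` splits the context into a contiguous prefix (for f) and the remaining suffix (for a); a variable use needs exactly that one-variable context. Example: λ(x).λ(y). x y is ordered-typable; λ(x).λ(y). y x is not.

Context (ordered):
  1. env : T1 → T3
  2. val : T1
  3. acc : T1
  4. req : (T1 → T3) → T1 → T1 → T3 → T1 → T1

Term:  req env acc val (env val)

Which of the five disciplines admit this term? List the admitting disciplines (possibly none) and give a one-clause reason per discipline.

accepted by: relevant, unrestricted
variable uses: env ×2, val ×2, acc ×1, req ×1
use order (left to right): req, env, acc, val, env, val
typing: ✓ — T1 → T1
ordered: ✗ — uses contraction: env ×2, val ×2
linear: ✗ — uses contraction: env ×2, val ×2
affine: ✗ — uses contraction: env ×2, val ×2
relevant: ✓ — every one of env, val, acc, req appears
unrestricted: ✓ — type-checks (T1 → T1) and nothing is barred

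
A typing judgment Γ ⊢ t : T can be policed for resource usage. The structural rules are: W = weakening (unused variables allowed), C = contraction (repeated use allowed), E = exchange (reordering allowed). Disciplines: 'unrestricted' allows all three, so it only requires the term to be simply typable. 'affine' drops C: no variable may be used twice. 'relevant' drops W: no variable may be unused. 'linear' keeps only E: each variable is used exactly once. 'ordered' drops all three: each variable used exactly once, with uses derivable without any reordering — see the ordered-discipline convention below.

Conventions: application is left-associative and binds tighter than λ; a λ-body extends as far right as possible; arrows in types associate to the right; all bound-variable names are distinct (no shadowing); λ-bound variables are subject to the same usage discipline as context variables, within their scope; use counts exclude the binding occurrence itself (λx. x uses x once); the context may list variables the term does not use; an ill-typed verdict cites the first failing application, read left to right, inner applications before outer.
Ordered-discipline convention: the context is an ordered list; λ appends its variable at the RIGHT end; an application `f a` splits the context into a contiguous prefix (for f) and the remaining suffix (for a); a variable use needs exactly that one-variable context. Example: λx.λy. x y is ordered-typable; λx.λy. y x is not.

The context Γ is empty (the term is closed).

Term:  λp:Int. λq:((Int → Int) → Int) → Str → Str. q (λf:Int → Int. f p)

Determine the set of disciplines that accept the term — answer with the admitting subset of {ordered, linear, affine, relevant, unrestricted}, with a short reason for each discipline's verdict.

accepted by: linear, affine, relevant, unrestricted
use counts: p (bound): 1×, q (bound): 1×, f (bound): 1×
uses in reading order: q, f, p
typing: well-typed at Int → (((Int → Int) → Int) → Str → Str) → Str → Str
ordered: ✗ — no contiguous prefix/suffix split fits q, f, p
linear: ✓ — p, q, f: one use apiece
affine: ✓ — no duplicate uses among p, q, f
relevant: ✓ — p, q, f: all used, weakening unneeded
unrestricted: ✓ — well-typed at Int → (((Int → Int) → Int) → Str → Str) → Str → Str; no restrictions here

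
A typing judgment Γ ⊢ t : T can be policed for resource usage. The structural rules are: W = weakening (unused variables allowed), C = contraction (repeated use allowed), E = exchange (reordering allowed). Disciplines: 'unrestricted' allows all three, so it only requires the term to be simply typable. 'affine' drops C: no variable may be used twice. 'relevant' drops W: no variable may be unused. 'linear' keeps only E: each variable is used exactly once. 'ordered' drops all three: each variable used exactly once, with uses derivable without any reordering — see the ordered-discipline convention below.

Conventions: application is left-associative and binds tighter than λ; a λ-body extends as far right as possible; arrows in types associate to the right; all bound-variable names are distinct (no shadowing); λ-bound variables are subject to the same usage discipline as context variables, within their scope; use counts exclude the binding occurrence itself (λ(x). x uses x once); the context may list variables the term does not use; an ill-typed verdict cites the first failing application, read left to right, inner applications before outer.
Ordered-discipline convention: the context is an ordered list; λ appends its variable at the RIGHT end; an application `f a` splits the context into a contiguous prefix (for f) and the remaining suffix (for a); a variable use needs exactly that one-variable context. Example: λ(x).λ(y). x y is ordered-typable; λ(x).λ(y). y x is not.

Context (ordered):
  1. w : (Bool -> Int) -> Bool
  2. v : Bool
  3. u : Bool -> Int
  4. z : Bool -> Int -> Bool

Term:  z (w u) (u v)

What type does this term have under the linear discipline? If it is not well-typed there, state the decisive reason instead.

not well-typed under linear — needs contraction — u ×2
use counts: w: 1, v: 1, u: 2, z: 1
uses in reading order: z, w, u, u, v
typing: ✓ — Bool
per-discipline verdicts: ordered ✗ | linear ✗ | affine ✗ | relevant ✓ | unrestricted ✓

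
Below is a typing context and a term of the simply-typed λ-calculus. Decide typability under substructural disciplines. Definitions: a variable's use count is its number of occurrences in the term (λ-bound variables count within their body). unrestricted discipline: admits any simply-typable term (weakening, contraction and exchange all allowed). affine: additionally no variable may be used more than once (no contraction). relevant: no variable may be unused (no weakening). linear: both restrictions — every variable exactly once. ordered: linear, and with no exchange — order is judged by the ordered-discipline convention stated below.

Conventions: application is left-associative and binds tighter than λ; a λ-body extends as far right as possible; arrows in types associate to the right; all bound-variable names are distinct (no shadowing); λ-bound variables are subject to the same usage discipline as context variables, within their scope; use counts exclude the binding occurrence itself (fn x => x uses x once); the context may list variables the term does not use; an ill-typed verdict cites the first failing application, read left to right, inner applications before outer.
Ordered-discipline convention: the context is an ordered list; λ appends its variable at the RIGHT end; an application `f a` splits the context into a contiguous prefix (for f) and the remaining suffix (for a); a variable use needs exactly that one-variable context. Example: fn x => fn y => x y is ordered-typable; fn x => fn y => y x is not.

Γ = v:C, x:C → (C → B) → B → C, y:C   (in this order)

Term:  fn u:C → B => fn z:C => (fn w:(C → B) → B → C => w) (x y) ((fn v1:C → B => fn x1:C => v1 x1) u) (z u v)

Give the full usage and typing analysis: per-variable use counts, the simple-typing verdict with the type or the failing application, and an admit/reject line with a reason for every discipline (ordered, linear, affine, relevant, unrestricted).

usage: v ×1, x ×1, y ×1, u (bound) ×2, z (bound) ×1, w (bound) ×1, v1 (bound) ×1, x1 (bound) ×1
left-to-right use order: w, x, y, v1, x1, u, z, u, v
typing: ill-typed: can't apply a value of type C
ordered: ✗ — the type mismatch rejects it
linear: ✗ — not simply typable
affine: ✗ — fails simple typing
relevant: ✗ — a type mismatch blocks all five
unrestricted: ✗ — the type mismatch rejects it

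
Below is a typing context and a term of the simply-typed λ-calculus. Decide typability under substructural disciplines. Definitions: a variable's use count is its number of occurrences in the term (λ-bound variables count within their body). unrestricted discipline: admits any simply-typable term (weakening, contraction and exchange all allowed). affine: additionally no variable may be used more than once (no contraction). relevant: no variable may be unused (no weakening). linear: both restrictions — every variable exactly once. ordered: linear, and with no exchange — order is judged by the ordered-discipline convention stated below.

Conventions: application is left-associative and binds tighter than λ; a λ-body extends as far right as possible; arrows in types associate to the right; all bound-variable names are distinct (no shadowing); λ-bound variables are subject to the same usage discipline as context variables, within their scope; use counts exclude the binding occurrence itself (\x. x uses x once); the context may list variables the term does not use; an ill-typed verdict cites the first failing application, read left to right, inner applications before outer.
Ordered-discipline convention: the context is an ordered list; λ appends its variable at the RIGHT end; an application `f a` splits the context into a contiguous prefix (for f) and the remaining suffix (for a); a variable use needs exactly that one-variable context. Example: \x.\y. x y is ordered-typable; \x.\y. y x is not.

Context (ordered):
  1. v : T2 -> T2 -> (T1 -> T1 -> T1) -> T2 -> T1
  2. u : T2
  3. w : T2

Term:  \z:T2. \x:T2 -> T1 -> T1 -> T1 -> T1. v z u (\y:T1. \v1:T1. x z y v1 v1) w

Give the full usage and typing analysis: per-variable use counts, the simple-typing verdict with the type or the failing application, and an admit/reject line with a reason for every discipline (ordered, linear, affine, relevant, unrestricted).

counts: v=1, u=1, w=1, z [bound]=2, x [bound]=1, y [bound]=1, v1 [bound]=2
uses in reading order: v, z, u, x, z, y, v1, v1, w
typing: the term checks, with type T2 -> (T2 -> T1 -> T1 -> T1 -> T1) -> T1
ordered ✗ (needs contraction — z ×2, v1 ×2)
linear ✗ (needs contraction — z ×2, v1 ×2)
affine ✗ (needs contraction — z ×2, v1 ×2)
relevant ✓ (at least one use each (v, u, w, z, x, y, v1))
unrestricted ✓ (well-typed at T2 -> (T2 -> T1 -> T1 -> T1 -> T1) -> T1; no restrictions here)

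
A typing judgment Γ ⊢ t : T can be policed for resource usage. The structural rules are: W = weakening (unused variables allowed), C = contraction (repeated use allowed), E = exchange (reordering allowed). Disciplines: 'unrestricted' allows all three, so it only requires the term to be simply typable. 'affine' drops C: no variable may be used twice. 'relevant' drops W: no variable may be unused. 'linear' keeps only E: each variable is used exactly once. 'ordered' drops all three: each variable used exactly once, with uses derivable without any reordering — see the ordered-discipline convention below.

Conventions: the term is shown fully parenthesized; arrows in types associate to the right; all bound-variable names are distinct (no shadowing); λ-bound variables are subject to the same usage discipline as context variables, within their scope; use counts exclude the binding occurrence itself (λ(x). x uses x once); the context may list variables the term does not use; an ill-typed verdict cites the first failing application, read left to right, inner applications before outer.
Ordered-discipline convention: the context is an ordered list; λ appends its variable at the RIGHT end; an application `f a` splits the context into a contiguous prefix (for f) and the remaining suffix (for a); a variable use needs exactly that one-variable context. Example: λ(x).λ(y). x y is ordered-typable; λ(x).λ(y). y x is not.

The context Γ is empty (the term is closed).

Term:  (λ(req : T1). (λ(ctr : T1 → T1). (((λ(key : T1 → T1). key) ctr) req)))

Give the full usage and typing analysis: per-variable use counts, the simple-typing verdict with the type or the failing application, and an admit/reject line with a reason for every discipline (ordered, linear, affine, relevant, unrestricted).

variable uses: req [bound]: 1×, ctr [bound]: 1×, key [bound]: 1×
left-to-right use order: key, ctr, req
typing: well-typed — term : T1 → (T1 → T1) → T1
ordered: ✗, use order key, ctr, req needs exchange
linear: ✓, req, ctr, key: one use apiece
affine: ✓, at most one use each (req, ctr, key)
relevant: ✓, req, ctr, key: all used, weakening unneeded
unrestricted: ✓, simply typable at T1 → (T1 → T1) → T1; W, C, E all held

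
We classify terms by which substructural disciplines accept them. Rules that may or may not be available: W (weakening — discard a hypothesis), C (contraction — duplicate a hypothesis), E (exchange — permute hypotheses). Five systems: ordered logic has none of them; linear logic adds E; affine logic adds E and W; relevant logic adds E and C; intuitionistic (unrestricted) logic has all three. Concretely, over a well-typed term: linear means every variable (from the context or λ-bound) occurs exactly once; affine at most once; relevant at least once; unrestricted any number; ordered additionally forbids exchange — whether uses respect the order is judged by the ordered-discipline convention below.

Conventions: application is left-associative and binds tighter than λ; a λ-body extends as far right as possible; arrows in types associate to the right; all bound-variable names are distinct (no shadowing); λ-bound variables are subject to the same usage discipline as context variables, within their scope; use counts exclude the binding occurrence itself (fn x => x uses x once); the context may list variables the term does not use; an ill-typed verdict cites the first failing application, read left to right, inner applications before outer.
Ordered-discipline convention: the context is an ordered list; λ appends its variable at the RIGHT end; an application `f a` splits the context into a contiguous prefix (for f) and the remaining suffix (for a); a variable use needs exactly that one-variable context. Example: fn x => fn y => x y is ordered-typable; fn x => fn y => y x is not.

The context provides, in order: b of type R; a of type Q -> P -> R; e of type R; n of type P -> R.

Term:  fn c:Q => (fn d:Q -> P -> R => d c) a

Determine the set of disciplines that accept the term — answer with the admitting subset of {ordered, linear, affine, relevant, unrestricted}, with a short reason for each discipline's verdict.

admitted in: affine, unrestricted
usage: b: 0; a: 1; e: 0; n: 0; c (bound): 1; d (bound): 1
uses in reading order: d, c, a
typing: the term checks, with type Q -> P -> R
ordered: ✗ — b, e, n left unused
linear: ✗ — b, e, n left unused
affine: ✓ — no duplicate uses among b, a, e, n, c, d
relevant: ✗ — b, e, n left unused
unrestricted: ✓ — well-typed at Q -> P -> R; no restrictions here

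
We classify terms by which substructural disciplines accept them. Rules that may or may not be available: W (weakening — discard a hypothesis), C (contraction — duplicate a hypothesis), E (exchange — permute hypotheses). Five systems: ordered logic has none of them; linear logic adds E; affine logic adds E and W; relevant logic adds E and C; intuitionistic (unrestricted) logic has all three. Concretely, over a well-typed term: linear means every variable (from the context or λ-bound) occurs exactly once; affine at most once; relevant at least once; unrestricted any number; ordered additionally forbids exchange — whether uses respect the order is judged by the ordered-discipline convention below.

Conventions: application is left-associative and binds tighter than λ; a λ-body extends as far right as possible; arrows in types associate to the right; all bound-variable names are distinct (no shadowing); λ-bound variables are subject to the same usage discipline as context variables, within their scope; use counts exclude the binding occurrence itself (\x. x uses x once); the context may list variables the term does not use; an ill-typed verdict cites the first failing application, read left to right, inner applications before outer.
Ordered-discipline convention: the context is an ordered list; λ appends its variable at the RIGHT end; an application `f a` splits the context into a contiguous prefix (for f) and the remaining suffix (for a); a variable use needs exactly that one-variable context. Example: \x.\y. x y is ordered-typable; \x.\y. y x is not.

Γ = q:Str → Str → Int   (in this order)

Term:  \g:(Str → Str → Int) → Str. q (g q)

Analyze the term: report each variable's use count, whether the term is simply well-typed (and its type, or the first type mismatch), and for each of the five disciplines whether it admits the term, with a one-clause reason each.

usage: q: 2×, g (bound): 1×
order of uses: q, g, q
typing: well-typed — term : ((Str → Str → Int) → Str) → Str → Int
ordered: ✗, uses contraction: q ×2
linear: ✗, uses contraction: q ×2
affine: ✗, uses contraction: q ×2
relevant: ✓, q, g: all used, weakening unneeded
unrestricted: ✓, well-typed at ((Str → Str → Int) → Str) → Str → Int; no restrictions here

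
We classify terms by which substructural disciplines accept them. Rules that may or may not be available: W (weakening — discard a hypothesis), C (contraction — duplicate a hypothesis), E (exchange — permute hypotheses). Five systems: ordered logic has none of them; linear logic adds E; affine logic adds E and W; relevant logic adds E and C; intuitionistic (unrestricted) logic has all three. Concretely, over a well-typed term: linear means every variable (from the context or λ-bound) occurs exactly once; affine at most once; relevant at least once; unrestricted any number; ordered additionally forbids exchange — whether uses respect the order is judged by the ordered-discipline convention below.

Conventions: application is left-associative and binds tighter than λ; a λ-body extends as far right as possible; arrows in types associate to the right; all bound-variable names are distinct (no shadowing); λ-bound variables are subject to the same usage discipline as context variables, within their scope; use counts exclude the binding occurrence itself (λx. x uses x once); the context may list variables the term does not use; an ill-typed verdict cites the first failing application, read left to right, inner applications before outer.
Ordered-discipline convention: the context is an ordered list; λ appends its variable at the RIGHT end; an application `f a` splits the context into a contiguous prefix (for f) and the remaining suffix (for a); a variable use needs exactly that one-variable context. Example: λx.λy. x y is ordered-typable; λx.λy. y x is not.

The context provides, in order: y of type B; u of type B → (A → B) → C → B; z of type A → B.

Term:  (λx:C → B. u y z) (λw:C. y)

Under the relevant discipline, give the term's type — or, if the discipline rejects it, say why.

not well-typed under relevant — x, w never used (weakening)
use counts: y ×2, u ×1, z ×1, x [bound] ×0, w [bound] ×0
left-to-right use order: u, y, z, y
typing: the term checks, with type C → B
across the five disciplines: ordered ✗ | linear ✗ | affine ✗ | relevant ✗ | unrestricted ✓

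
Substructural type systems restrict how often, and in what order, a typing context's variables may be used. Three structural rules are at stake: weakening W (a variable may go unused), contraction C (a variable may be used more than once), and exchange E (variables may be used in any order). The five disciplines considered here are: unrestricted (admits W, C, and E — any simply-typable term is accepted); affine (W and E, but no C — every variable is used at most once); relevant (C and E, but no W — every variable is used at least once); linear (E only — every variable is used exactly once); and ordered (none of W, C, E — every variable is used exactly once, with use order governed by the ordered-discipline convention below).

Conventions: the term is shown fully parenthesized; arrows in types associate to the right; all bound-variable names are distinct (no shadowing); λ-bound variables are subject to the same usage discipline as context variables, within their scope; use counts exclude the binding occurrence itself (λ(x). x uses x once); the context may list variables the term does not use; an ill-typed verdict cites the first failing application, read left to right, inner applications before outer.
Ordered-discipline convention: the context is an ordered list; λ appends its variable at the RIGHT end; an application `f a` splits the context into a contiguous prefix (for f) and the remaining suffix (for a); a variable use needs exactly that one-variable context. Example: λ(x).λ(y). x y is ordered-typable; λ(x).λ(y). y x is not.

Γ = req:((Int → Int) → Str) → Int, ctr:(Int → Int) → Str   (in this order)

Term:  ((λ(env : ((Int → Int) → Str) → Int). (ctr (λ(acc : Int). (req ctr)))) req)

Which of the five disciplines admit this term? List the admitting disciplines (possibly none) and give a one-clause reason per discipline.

admitted in: unrestricted
usage: req: 2; ctr: 2; env (λ-bound): 0; acc (λ-bound): 0
uses in reading order: ctr, req, ctr, req
typing: well-typed at Str
ordered: ✗ — needs contraction — req ×2, ctr ×2; env, acc never used (weakening)
linear: ✗ — needs contraction — req ×2, ctr ×2; env, acc never used (weakening)
affine: ✗ — needs contraction — req ×2, ctr ×2
relevant: ✗ — env, acc never used (weakening)
unrestricted: ✓ — well-typed at Str; no restrictions here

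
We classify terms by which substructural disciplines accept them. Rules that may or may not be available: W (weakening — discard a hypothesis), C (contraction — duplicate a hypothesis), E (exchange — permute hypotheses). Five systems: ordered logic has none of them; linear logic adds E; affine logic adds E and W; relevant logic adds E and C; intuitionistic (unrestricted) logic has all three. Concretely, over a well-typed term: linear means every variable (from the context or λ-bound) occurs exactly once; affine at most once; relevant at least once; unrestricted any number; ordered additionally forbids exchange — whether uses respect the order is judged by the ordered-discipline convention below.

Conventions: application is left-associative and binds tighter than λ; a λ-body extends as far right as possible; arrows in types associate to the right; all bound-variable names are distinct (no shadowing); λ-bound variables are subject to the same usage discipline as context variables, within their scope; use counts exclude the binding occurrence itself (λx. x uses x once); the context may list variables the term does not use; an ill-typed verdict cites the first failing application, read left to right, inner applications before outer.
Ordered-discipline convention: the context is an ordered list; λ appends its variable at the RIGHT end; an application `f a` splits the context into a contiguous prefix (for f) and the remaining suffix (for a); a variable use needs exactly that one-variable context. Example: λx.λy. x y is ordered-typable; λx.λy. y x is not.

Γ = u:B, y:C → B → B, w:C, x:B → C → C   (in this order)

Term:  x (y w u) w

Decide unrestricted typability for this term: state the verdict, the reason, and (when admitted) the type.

yes — well-typed at C; no restrictions here; term : C
variable uses: u: 1; y: 1; w: 2; x: 1
order of uses: x, y, w, u, w
typing: well-typed — term : C
summary: ordered ✗, linear ✗, affine ✗, relevant ✓, unrestricted ✓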